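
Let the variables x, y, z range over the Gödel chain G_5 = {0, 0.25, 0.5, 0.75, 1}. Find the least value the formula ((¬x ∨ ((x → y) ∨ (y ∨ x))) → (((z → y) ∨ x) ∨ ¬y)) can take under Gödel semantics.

The minimum is attained at x = 0, y = 0.25, z = 0.5:
  ¬x: Gödel ¬ of 0 = 1 (operand is 0)
  (x → y): 0 ≤ 0.25, so result = 1
  (y ∨ x) = max(0.25, 0) = 0.25
  ((x → y) ∨ (y ∨ x)) = max(1, 0.25) = 1
  (¬x ∨ ((x → y) ∨ (y ∨ x))) = max(1, 1) = 1
  (z → y): 0.5 > 0.25, so result = 0.25
  ((z → y) ∨ x) = max(0.25, 0) = 0.25
  ¬y: Gödel ¬ of 0.25 = 0 (operand ≠ 0)
  (((z → y) ∨ x) ∨ ¬y) = max(0.25, 0) = 0.25
  ((¬x ∨ ((x → y) ∨ (y ∨ x))) → (((z → y) ∨ x) ∨ ¬y)): 1 > 0.25, so result = 0.25
Checking all 125 assignments confirms none give a value below 0.25.

0.25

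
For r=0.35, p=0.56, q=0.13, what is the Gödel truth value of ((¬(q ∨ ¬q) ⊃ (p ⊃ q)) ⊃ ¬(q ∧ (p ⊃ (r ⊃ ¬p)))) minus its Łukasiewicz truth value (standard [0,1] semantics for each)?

Gödel evaluation:
  ¬q: Gödel ¬ of 0.13 = 0 (operand ≠ 0)
  (q ∨ ¬q) = max(0.13, 0) = 0.13
  ¬(q ∨ ¬q): Gödel ¬ of 0.13 = 0 (operand ≠ 0)
  (p ⊃ q): 0.56 > 0.13, so result = 0.13
  (¬(q ∨ ¬q) ⊃ (p ⊃ q)): 0 ≤ 0.13, so result = 1
  ¬p: Gödel ¬ of 0.56 = 0 (operand ≠ 0)
  (r ⊃ ¬p): 0.35 > 0, so result = 0
  (p ⊃ (r ⊃ ¬p)): 0.56 > 0, so result = 0
  (q ∧ (p ⊃ (r ⊃ ¬p))) = min(0.13, 0) = 0
  ¬(q ∧ (p ⊃ (r ⊃ ¬p))): Gödel ¬ of 0 = 1 (operand is 0)
  ((¬(q ∨ ¬q) ⊃ (p ⊃ q)) ⊃ ¬(q ∧ (p ⊃ (r ⊃ ¬p)))): 1 ≤ 1, so result = 1
  Gödel value = 1
Łukasiewicz evaluation:
  ¬q: Łukasiewicz ¬ gives 1 − 0.13 = 0.87
  (q ∨ ¬q) = max(0.13, 0.87) = 0.87
  ¬(q ∨ ¬q): Łukasiewicz ¬ gives 1 − 0.87 = 0.13
  (p ⊃ q): min(1, 1 − 0.56 + 0.13) = 0.57
  (¬(q ∨ ¬q) ⊃ (p ⊃ q)): min(1, 1 − 0.13 + 0.57) = 1
  ¬p: Łukasiewicz ¬ gives 1 − 0.56 = 0.44
  (r ⊃ ¬p): min(1, 1 − 0.35 + 0.44) = 1
  (p ⊃ (r ⊃ ¬p)): min(1, 1 − 0.56 + 1) = 1
  (q ∧ (p ⊃ (r ⊃ ¬p))) = min(0.13, 1) = 0.13
  ¬(q ∧ (p ⊃ (r ⊃ ¬p))): Łukasiewicz ¬ gives 1 − 0.13 = 0.87
  ((¬(q ∨ ¬q) ⊃ (p ⊃ q)) ⊃ ¬(q ∧ (p ⊃ (r ⊃ ¬p)))): min(1, 1 − 1 + 0.87) = 0.87
  Łukasiewicz value = 0.87
Difference: 1 − 0.87 = 0.13

0.13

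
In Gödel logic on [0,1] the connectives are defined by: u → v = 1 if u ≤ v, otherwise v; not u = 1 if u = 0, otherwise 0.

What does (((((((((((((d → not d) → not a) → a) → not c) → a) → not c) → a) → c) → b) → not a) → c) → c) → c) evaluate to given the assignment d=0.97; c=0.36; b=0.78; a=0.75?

1.00

not d: Gödel ¬ of 0.97 = 0 (operand ≠ 0)
(d → not d): 0.97 > 0, so result = 0
not a: Gödel ¬ of 0.75 = 0 (operand ≠ 0)
((d → not d) → not a): 0 ≤ 0, so result = 1
(((d → not d) → not a) → a): 1 > 0.75, so result = 0.75
not c: Gödel ¬ of 0.36 = 0 (operand ≠ 0)
((((d → not d) → not a) → a) → not c): 0.75 > 0, so result = 0
(((((d → not d) → not a) → a) → not c) → a): 0 ≤ 0.75, so result = 1
not c: Gödel ¬ of 0.36 = 0 (operand ≠ 0)
((((((d → not d) → not a) → a) → not c) → a) → not c): 1 > 0, so result = 0
(((((((d → not d) → not a) → a) → not c) → a) → not c) → a): 0 ≤ 0.75, so result = 1
((((((((d → not d) → not a) → a) → not c) → a) → not c) → a) → c): 1 > 0.36, so result = 0.36
(((((((((d → not d) → not a) → a) → not c) → a) → not c) → a) → c) → b): 0.36 ≤ 0.78, so result = 1
not a: Gödel ¬ of 0.75 = 0 (operand ≠ 0)
((((((((((d → not d) → not a) → a) → not c) → a) → not c) → a) → c) → b) → not a): 1 > 0, so result = 0
(((((((((((d → not d) → not a) → a) → not c) → a) → not c) → a) → c) → b) → not a) → c): 0 ≤ 0.36, so result = 1
((((((((((((d → not d) → not a) → a) → not c) → a) → not c) → a) → c) → b) → not a) → c) → c): 1 > 0.36, so result = 0.36
(((((((((((((d → not d) → not a) → a) → not c) → a) → not c) → a) → c) → b) → not a) → c) → c) → c): 0.36 ≤ 0.36, so result = 1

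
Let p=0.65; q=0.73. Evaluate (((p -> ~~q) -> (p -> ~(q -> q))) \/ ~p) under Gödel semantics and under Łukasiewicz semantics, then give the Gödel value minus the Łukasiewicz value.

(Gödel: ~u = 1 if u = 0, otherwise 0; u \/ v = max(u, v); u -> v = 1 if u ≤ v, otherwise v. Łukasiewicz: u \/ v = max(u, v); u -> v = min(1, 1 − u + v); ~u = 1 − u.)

-0.35

Gödel evaluation:
  ~q: Gödel ¬ of 0.73 = 0 (operand ≠ 0)
  ~~q: Gödel ¬ of 0 = 1 (operand is 0)
  (p -> ~~q): 0.65 ≤ 1, so result = 1
  (q -> q): 0.73 ≤ 0.73, so result = 1
  ~(q -> q): Gödel ¬ of 1 = 0 (operand ≠ 0)
  (p -> ~(q -> q)): 0.65 > 0, so result = 0
  ((p -> ~~q) -> (p -> ~(q -> q))): 1 > 0, so result = 0
  ~p: Gödel ¬ of 0.65 = 0 (operand ≠ 0)
  (((p -> ~~q) -> (p -> ~(q -> q))) \/ ~p) = max(0, 0) = 0
  Gödel value = 0
Łukasiewicz evaluation:
  ~q: Łukasiewicz ¬ gives 1 − 0.73 = 0.27
  ~~q: Łukasiewicz ¬ gives 1 − 0.27 = 0.73
  (p -> ~~q): min(1, 1 − 0.65 + 0.73) = 1
  (q -> q): min(1, 1 − 0.73 + 0.73) = 1
  ~(q -> q): Łukasiewicz ¬ gives 1 − 1 = 0
  (p -> ~(q -> q)): min(1, 1 − 0.65 + 0) = 0.35
  ((p -> ~~q) -> (p -> ~(q -> q))): min(1, 1 − 1 + 0.35) = 0.35
  ~p: Łukasiewicz ¬ gives 1 − 0.65 = 0.35
  (((p -> ~~q) -> (p -> ~(q -> q))) \/ ~p) = max(0.35, 0.35) = 0.35
  Łukasiewicz value = 0.35
Difference: 0 − 0.35 = -0.35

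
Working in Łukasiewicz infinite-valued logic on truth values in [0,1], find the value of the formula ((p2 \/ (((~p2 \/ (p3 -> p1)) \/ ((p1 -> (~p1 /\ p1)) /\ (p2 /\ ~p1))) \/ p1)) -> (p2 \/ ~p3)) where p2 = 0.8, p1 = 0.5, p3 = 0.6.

~p2: Łukasiewicz ¬ gives 1 − 0.8 = 0.2
(p3 -> p1): min(1, 1 − 0.6 + 0.5) = 0.9
(~p2 \/ (p3 -> p1)) = max(0.2, 0.9) = 0.9
~p1: Łukasiewicz ¬ gives 1 − 0.5 = 0.5
(~p1 /\ p1) = min(0.5, 0.5) = 0.5
(p1 -> (~p1 /\ p1)): min(1, 1 − 0.5 + 0.5) = 1
~p1: Łukasiewicz ¬ gives 1 − 0.5 = 0.5
(p2 /\ ~p1) = min(0.8, 0.5) = 0.5
((p1 -> (~p1 /\ p1)) /\ (p2 /\ ~p1)) = min(1, 0.5) = 0.5
((~p2 \/ (p3 -> p1)) \/ ((p1 -> (~p1 /\ p1)) /\ (p2 /\ ~p1))) = max(0.9, 0.5) = 0.9
(((~p2 \/ (p3 -> p1)) \/ ((p1 -> (~p1 /\ p1)) /\ (p2 /\ ~p1))) \/ p1) = max(0.9, 0.5) = 0.9
(p2 \/ (((~p2 \/ (p3 -> p1)) \/ ((p1 -> (~p1 /\ p1)) /\ (p2 /\ ~p1))) \/ p1)) = max(0.8, 0.9) = 0.9
~p3: Łukasiewicz ¬ gives 1 − 0.6 = 0.4
(p2 \/ ~p3) = max(0.8, 0.4) = 0.8
((p2 \/ (((~p2 \/ (p3 -> p1)) \/ ((p1 -> (~p1 /\ p1)) /\ (p2 /\ ~p1))) \/ p1)) -> (p2 \/ ~p3)): min(1, 1 − 0.9 + 0.8) = 0.9

0.90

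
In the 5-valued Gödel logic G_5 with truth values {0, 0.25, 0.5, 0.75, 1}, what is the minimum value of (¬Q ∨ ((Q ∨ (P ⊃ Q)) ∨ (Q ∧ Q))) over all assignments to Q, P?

0.25

The minimum is attained at Q = 0.25, P = 0.5:
  ¬Q: Gödel ¬ of 0.25 = 0 (operand ≠ 0)
  (P ⊃ Q): 0.5 > 0.25, so result = 0.25
  (Q ∨ (P ⊃ Q)) = max(0.25, 0.25) = 0.25
  (Q ∧ Q) = min(0.25, 0.25) = 0.25
  ((Q ∨ (P ⊃ Q)) ∨ (Q ∧ Q)) = max(0.25, 0.25) = 0.25
  (¬Q ∨ ((Q ∨ (P ⊃ Q)) ∨ (Q ∧ Q))) = max(0, 0.25) = 0.25
Checking all 25 assignments confirms none give a value below 0.25.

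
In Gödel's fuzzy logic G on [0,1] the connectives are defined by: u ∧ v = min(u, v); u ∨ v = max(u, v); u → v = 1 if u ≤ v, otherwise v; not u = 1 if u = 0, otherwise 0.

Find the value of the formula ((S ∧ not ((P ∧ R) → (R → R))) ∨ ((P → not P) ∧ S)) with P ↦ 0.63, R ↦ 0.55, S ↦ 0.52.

(P ∧ R) = min(0.63, 0.55) = 0.55
(R → R): 0.55 ≤ 0.55, so result = 1
((P ∧ R) → (R → R)): 0.55 ≤ 1, so result = 1
not ((P ∧ R) → (R → R)): Gödel ¬ of 1 = 0 (operand ≠ 0)
(S ∧ not ((P ∧ R) → (R → R))) = min(0.52, 0) = 0
not P: Gödel ¬ of 0.63 = 0 (operand ≠ 0)
(P → not P): 0.63 > 0, so result = 0
((P → not P) ∧ S) = min(0, 0.52) = 0
((S ∧ not ((P ∧ R) → (R → R))) ∨ ((P → not P) ∧ S)) = max(0, 0) = 0

0.00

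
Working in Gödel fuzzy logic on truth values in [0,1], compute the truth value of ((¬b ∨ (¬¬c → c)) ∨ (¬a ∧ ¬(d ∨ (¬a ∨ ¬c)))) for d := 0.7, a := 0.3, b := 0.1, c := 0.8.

0.80

¬b: Gödel ¬ of 0.1 = 0 (operand ≠ 0)
¬c: Gödel ¬ of 0.8 = 0 (operand ≠ 0)
¬¬c: Gödel ¬ of 0 = 1 (operand is 0)
(¬¬c → c): 1 > 0.8, so result = 0.8
(¬b ∨ (¬¬c → c)) = max(0, 0.8) = 0.8
¬a: Gödel ¬ of 0.3 = 0 (operand ≠ 0)
¬a: Gödel ¬ of 0.3 = 0 (operand ≠ 0)
¬c: Gödel ¬ of 0.8 = 0 (operand ≠ 0)
(¬a ∨ ¬c) = max(0, 0) = 0
(d ∨ (¬a ∨ ¬c)) = max(0.7, 0) = 0.7
¬(d ∨ (¬a ∨ ¬c)): Gödel ¬ of 0.7 = 0 (operand ≠ 0)
(¬a ∧ ¬(d ∨ (¬a ∨ ¬c))) = min(0, 0) = 0
((¬b ∨ (¬¬c → c)) ∨ (¬a ∧ ¬(d ∨ (¬a ∨ ¬c)))) = max(0.8, 0) = 0.8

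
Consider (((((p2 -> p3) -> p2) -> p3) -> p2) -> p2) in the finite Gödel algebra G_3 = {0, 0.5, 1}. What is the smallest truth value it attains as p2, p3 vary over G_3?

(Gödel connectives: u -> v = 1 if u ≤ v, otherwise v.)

0.50

The minimum is attained at p2 = 0.5, p3 = 0:
  (p2 -> p3): 0.5 > 0, so result = 0
  ((p2 -> p3) -> p2): 0 ≤ 0.5, so result = 1
  (((p2 -> p3) -> p2) -> p3): 1 > 0, so result = 0
  ((((p2 -> p3) -> p2) -> p3) -> p2): 0 ≤ 0.5, so result = 1
  (((((p2 -> p3) -> p2) -> p3) -> p2) -> p2): 1 > 0.5, so result = 0.5
Checking all 9 assignments confirms none give a value below 0.50.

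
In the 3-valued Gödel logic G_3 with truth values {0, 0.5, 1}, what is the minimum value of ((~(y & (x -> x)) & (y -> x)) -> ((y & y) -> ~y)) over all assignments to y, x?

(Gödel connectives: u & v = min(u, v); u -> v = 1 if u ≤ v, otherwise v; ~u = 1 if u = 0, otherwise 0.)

Every assignment gives 1. For instance at y = 0, x = 0:
  (x -> x): 0 ≤ 0, so result = 1
  (y & (x -> x)) = min(0, 1) = 0
  ~(y & (x -> x)): Gödel ¬ of 0 = 1 (operand is 0)
  (y -> x): 0 ≤ 0, so result = 1
  (~(y & (x -> x)) & (y -> x)) = min(1, 1) = 1
  (y & y) = min(0, 0) = 0
  ~y: Gödel ¬ of 0 = 1 (operand is 0)
  ((y & y) -> ~y): 0 ≤ 1, so result = 1
  ((~(y & (x -> x)) & (y -> x)) -> ((y & y) -> ~y)): 1 ≤ 1, so result = 1
All 9 assignments give value 1 — the formula is a G_3-tautology.

1.00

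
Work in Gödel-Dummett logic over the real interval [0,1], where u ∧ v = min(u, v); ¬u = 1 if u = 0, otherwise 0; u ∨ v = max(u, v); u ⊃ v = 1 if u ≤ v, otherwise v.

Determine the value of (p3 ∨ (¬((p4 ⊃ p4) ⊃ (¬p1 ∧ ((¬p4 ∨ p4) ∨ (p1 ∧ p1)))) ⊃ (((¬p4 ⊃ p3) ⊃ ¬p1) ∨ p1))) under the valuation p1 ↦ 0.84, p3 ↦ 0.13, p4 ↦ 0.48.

(p4 ⊃ p4): 0.48 ≤ 0.48, so result = 1
¬p1: Gödel ¬ of 0.84 = 0 (operand ≠ 0)
¬p4: Gödel ¬ of 0.48 = 0 (operand ≠ 0)
(¬p4 ∨ p4) = max(0, 0.48) = 0.48
(p1 ∧ p1) = min(0.84, 0.84) = 0.84
((¬p4 ∨ p4) ∨ (p1 ∧ p1)) = max(0.48, 0.84) = 0.84
(¬p1 ∧ ((¬p4 ∨ p4) ∨ (p1 ∧ p1))) = min(0, 0.84) = 0
((p4 ⊃ p4) ⊃ (¬p1 ∧ ((¬p4 ∨ p4) ∨ (p1 ∧ p1)))): 1 > 0, so result = 0
¬((p4 ⊃ p4) ⊃ (¬p1 ∧ ((¬p4 ∨ p4) ∨ (p1 ∧ p1)))): Gödel ¬ of 0 = 1 (operand is 0)
¬p4: Gödel ¬ of 0.48 = 0 (operand ≠ 0)
(¬p4 ⊃ p3): 0 ≤ 0.13, so result = 1
¬p1: Gödel ¬ of 0.84 = 0 (operand ≠ 0)
((¬p4 ⊃ p3) ⊃ ¬p1): 1 > 0, so result = 0
(((¬p4 ⊃ p3) ⊃ ¬p1) ∨ p1) = max(0, 0.84) = 0.84
(¬((p4 ⊃ p4) ⊃ (¬p1 ∧ ((¬p4 ∨ p4) ∨ (p1 ∧ p1)))) ⊃ (((¬p4 ⊃ p3) ⊃ ¬p1) ∨ p1)): 1 > 0.84, so result = 0.84
(p3 ∨ (¬((p4 ⊃ p4) ⊃ (¬p1 ∧ ((¬p4 ∨ p4) ∨ (p1 ∧ p1)))) ⊃ (((¬p4 ⊃ p3) ⊃ ¬p1) ∨ p1))) = max(0.13, 0.84) = 0.84

0.84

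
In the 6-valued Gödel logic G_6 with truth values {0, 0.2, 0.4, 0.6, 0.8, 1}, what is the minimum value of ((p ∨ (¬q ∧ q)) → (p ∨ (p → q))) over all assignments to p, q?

Every assignment gives 1. For instance at p = 0, q = 0:
  ¬q: Gödel ¬ of 0 = 1 (operand is 0)
  (¬q ∧ q) = min(1, 0) = 0
  (p ∨ (¬q ∧ q)) = max(0, 0) = 0
  (p → q): 0 ≤ 0, so result = 1
  (p ∨ (p → q)) = max(0, 1) = 1
  ((p ∨ (¬q ∧ q)) → (p ∨ (p → q))): 0 ≤ 1, so result = 1
All 36 assignments give value 1 — the formula is a G_6-tautology.

1.00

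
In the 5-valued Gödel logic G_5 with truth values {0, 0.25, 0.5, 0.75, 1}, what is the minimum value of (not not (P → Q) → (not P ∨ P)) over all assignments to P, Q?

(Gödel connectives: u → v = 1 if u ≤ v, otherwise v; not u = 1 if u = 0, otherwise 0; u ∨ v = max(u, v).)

The minimum is attained at P = 0.25, Q = 0.25:
  (P → Q): 0.25 ≤ 0.25, so result = 1
  not (P → Q): Gödel ¬ of 1 = 0 (operand ≠ 0)
  not not (P → Q): Gödel ¬ of 0 = 1 (operand is 0)
  not P: Gödel ¬ of 0.25 = 0 (operand ≠ 0)
  (not P ∨ P) = max(0, 0.25) = 0.25
  (not not (P → Q) → (not P ∨ P)): 1 > 0.25, so result = 0.25
Checking all 25 assignments confirms none give a value below 0.25.

0.25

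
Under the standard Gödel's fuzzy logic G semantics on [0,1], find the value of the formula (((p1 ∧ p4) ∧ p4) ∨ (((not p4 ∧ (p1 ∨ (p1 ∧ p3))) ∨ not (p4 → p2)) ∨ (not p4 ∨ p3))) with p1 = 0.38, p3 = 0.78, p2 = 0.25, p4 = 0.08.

(p1 ∧ p4) = min(0.38, 0.08) = 0.08
((p1 ∧ p4) ∧ p4) = min(0.08, 0.08) = 0.08
not p4: Gödel ¬ of 0.08 = 0 (operand ≠ 0)
(p1 ∧ p3) = min(0.38, 0.78) = 0.38
(p1 ∨ (p1 ∧ p3)) = max(0.38, 0.38) = 0.38
(not p4 ∧ (p1 ∨ (p1 ∧ p3))) = min(0, 0.38) = 0
(p4 → p2): 0.08 ≤ 0.25, so result = 1
not (p4 → p2): Gödel ¬ of 1 = 0 (operand ≠ 0)
((not p4 ∧ (p1 ∨ (p1 ∧ p3))) ∨ not (p4 → p2)) = max(0, 0) = 0
not p4: Gödel ¬ of 0.08 = 0 (operand ≠ 0)
(not p4 ∨ p3) = max(0, 0.78) = 0.78
(((not p4 ∧ (p1 ∨ (p1 ∧ p3))) ∨ not (p4 → p2)) ∨ (not p4 ∨ p3)) = max(0, 0.78) = 0.78
(((p1 ∧ p4) ∧ p4) ∨ (((not p4 ∧ (p1 ∨ (p1 ∧ p3))) ∨ not (p4 → p2)) ∨ (not p4 ∨ p3))) = max(0.08, 0.78) = 0.78

0.78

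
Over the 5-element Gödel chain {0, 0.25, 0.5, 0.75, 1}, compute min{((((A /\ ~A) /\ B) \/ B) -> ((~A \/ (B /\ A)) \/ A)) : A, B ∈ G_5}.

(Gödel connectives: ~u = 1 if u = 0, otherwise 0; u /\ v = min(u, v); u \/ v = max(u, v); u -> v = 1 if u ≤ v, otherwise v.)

0.25

The minimum is attained at A = 0.25, B = 0.5:
  ~A: Gödel ¬ of 0.25 = 0 (operand ≠ 0)
  (A /\ ~A) = min(0.25, 0) = 0
  ((A /\ ~A) /\ B) = min(0, 0.5) = 0
  (((A /\ ~A) /\ B) \/ B) = max(0, 0.5) = 0.5
  ~A: Gödel ¬ of 0.25 = 0 (operand ≠ 0)
  (B /\ A) = min(0.5, 0.25) = 0.25
  (~A \/ (B /\ A)) = max(0, 0.25) = 0.25
  ((~A \/ (B /\ A)) \/ A) = max(0.25, 0.25) = 0.25
  ((((A /\ ~A) /\ B) \/ B) -> ((~A \/ (B /\ A)) \/ A)): 0.5 > 0.25, so result = 0.25
Checking all 25 assignments confirms none give a value below 0.25.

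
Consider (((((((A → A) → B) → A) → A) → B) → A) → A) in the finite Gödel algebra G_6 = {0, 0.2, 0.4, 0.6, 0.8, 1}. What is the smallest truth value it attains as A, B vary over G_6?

0.20

The minimum is attained at A = 0.2, B = 0:
  (A → A): 0.2 ≤ 0.2, so result = 1
  ((A → A) → B): 1 > 0, so result = 0
  (((A → A) → B) → A): 0 ≤ 0.2, so result = 1
  ((((A → A) → B) → A) → A): 1 > 0.2, so result = 0.2
  (((((A → A) → B) → A) → A) → B): 0.2 > 0, so result = 0
  ((((((A → A) → B) → A) → A) → B) → A): 0 ≤ 0.2, so result = 1
  (((((((A → A) → B) → A) → A) → B) → A) → A): 1 > 0.2, so result = 0.2
Checking all 36 assignments confirms none give a value below 0.20.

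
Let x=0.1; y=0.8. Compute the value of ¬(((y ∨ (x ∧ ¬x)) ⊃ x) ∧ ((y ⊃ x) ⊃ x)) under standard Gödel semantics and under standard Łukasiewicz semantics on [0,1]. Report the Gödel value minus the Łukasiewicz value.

-0.70

Gödel evaluation:
  ¬x: Gödel ¬ of 0.1 = 0 (operand ≠ 0)
  (x ∧ ¬x) = min(0.1, 0) = 0
  (y ∨ (x ∧ ¬x)) = max(0.8, 0) = 0.8
  ((y ∨ (x ∧ ¬x)) ⊃ x): 0.8 > 0.1, so result = 0.1
  (y ⊃ x): 0.8 > 0.1, so result = 0.1
  ((y ⊃ x) ⊃ x): 0.1 ≤ 0.1, so result = 1
  (((y ∨ (x ∧ ¬x)) ⊃ x) ∧ ((y ⊃ x) ⊃ x)) = min(0.1, 1) = 0.1
  ¬(((y ∨ (x ∧ ¬x)) ⊃ x) ∧ ((y ⊃ x) ⊃ x)): Gödel ¬ of 0.1 = 0 (operand ≠ 0)
  Gödel value = 0
Łukasiewicz evaluation:
  ¬x: Łukasiewicz ¬ gives 1 − 0.1 = 0.9
  (x ∧ ¬x) = min(0.1, 0.9) = 0.1
  (y ∨ (x ∧ ¬x)) = max(0.8, 0.1) = 0.8
  ((y ∨ (x ∧ ¬x)) ⊃ x): min(1, 1 − 0.8 + 0.1) = 0.3
  (y ⊃ x): min(1, 1 − 0.8 + 0.1) = 0.3
  ((y ⊃ x) ⊃ x): min(1, 1 − 0.3 + 0.1) = 0.8
  (((y ∨ (x ∧ ¬x)) ⊃ x) ∧ ((y ⊃ x) ⊃ x)) = min(0.3, 0.8) = 0.3
  ¬(((y ∨ (x ∧ ¬x)) ⊃ x) ∧ ((y ⊃ x) ⊃ x)): Łukasiewicz ¬ gives 1 − 0.3 = 0.7
  Łukasiewicz value = 0.7
Difference: 0 − 0.7 = -0.70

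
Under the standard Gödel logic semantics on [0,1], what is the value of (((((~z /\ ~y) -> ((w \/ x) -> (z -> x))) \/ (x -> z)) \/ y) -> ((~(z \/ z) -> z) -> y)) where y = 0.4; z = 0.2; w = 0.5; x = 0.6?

0.40

~z: Gödel ¬ of 0.2 = 0 (operand ≠ 0)
~y: Gödel ¬ of 0.4 = 0 (operand ≠ 0)
(~z /\ ~y) = min(0, 0) = 0
(w \/ x) = max(0.5, 0.6) = 0.6
(z -> x): 0.2 ≤ 0.6, so result = 1
((w \/ x) -> (z -> x)): 0.6 ≤ 1, so result = 1
((~z /\ ~y) -> ((w \/ x) -> (z -> x))): 0 ≤ 1, so result = 1
(x -> z): 0.6 > 0.2, so result = 0.2
(((~z /\ ~y) -> ((w \/ x) -> (z -> x))) \/ (x -> z)) = max(1, 0.2) = 1
((((~z /\ ~y) -> ((w \/ x) -> (z -> x))) \/ (x -> z)) \/ y) = max(1, 0.4) = 1
(z \/ z) = max(0.2, 0.2) = 0.2
~(z \/ z): Gödel ¬ of 0.2 = 0 (operand ≠ 0)
(~(z \/ z) -> z): 0 ≤ 0.2, so result = 1
((~(z \/ z) -> z) -> y): 1 > 0.4, so result = 0.4
(((((~z /\ ~y) -> ((w \/ x) -> (z -> x))) \/ (x -> z)) \/ y) -> ((~(z \/ z) -> z) -> y)): 1 > 0.4, so result = 0.4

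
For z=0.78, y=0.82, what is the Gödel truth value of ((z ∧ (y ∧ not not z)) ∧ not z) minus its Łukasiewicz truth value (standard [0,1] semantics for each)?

-0.22

Gödel evaluation:
  not z: Gödel ¬ of 0.78 = 0 (operand ≠ 0)
  not not z: Gödel ¬ of 0 = 1 (operand is 0)
  (y ∧ not not z) = min(0.82, 1) = 0.82
  (z ∧ (y ∧ not not z)) = min(0.78, 0.82) = 0.78
  not z: Gödel ¬ of 0.78 = 0 (operand ≠ 0)
  ((z ∧ (y ∧ not not z)) ∧ not z) = min(0.78, 0) = 0
  Gödel value = 0
Łukasiewicz evaluation:
  not z: Łukasiewicz ¬ gives 1 − 0.78 = 0.22
  not not z: Łukasiewicz ¬ gives 1 − 0.22 = 0.78
  (y ∧ not not z) = min(0.82, 0.78) = 0.78
  (z ∧ (y ∧ not not z)) = min(0.78, 0.78) = 0.78
  not z: Łukasiewicz ¬ gives 1 − 0.78 = 0.22
  ((z ∧ (y ∧ not not z)) ∧ not z) = min(0.78, 0.22) = 0.22
  Łukasiewicz value = 0.22
Difference: 0 − 0.22 = -0.22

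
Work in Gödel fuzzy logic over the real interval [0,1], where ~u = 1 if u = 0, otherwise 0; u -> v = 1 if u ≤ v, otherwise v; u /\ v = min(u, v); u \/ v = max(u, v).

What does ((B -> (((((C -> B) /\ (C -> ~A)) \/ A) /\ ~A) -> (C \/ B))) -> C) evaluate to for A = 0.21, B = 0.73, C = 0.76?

(C -> B): 0.76 > 0.73, so result = 0.73
~A: Gödel ¬ of 0.21 = 0 (operand ≠ 0)
(C -> ~A): 0.76 > 0, so result = 0
((C -> B) /\ (C -> ~A)) = min(0.73, 0) = 0
(((C -> B) /\ (C -> ~A)) \/ A) = max(0, 0.21) = 0.21
~A: Gödel ¬ of 0.21 = 0 (operand ≠ 0)
((((C -> B) /\ (C -> ~A)) \/ A) /\ ~A) = min(0.21, 0) = 0
(C \/ B) = max(0.76, 0.73) = 0.76
(((((C -> B) /\ (C -> ~A)) \/ A) /\ ~A) -> (C \/ B)): 0 ≤ 0.76, so result = 1
(B -> (((((C -> B) /\ (C -> ~A)) \/ A) /\ ~A) -> (C \/ B))): 0.73 ≤ 1, so result = 1
((B -> (((((C -> B) /\ (C -> ~A)) \/ A) /\ ~A) -> (C \/ B))) -> C): 1 > 0.76, so result = 0.76

0.76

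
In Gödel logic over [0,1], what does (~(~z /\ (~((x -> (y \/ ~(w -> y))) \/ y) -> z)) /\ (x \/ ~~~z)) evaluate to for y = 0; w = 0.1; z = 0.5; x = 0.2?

~z: Gödel ¬ of 0.5 = 0 (operand ≠ 0)
(w -> y): 0.1 > 0, so result = 0
~(w -> y): Gödel ¬ of 0 = 1 (operand is 0)
(y \/ ~(w -> y)) = max(0, 1) = 1
(x -> (y \/ ~(w -> y))): 0.2 ≤ 1, so result = 1
((x -> (y \/ ~(w -> y))) \/ y) = max(1, 0) = 1
~((x -> (y \/ ~(w -> y))) \/ y): Gödel ¬ of 1 = 0 (operand ≠ 0)
(~((x -> (y \/ ~(w -> y))) \/ y) -> z): 0 ≤ 0.5, so result = 1
(~z /\ (~((x -> (y \/ ~(w -> y))) \/ y) -> z)) = min(0, 1) = 0
~(~z /\ (~((x -> (y \/ ~(w -> y))) \/ y) -> z)): Gödel ¬ of 0 = 1 (operand is 0)
~z: Gödel ¬ of 0.5 = 0 (operand ≠ 0)
~~z: Gödel ¬ of 0 = 1 (operand is 0)
~~~z: Gödel ¬ of 1 = 0 (operand ≠ 0)
(x \/ ~~~z) = max(0.2, 0) = 0.2
(~(~z /\ (~((x -> (y \/ ~(w -> y))) \/ y) -> z)) /\ (x \/ ~~~z)) = min(1, 0.2) = 0.2

0.20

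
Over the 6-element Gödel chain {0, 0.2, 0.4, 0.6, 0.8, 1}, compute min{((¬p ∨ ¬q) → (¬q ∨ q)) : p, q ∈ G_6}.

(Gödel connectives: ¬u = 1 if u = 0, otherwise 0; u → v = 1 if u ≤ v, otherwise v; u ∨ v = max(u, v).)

0.20

The minimum is attained at p = 0, q = 0.2:
  ¬p: Gödel ¬ of 0 = 1 (operand is 0)
  ¬q: Gödel ¬ of 0.2 = 0 (operand ≠ 0)
  (¬p ∨ ¬q) = max(1, 0) = 1
  ¬q: Gödel ¬ of 0.2 = 0 (operand ≠ 0)
  (¬q ∨ q) = max(0, 0.2) = 0.2
  ((¬p ∨ ¬q) → (¬q ∨ q)): 1 > 0.2, so result = 0.2
Checking all 36 assignments confirms none give a value below 0.20.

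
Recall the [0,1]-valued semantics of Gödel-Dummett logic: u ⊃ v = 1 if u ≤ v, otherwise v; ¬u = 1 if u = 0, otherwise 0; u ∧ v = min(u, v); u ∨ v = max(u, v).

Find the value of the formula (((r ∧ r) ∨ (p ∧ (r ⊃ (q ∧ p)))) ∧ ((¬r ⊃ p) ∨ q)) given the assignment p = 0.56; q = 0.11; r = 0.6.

0.60

(r ∧ r) = min(0.6, 0.6) = 0.6
(q ∧ p) = min(0.11, 0.56) = 0.11
(r ⊃ (q ∧ p)): 0.6 > 0.11, so result = 0.11
(p ∧ (r ⊃ (q ∧ p))) = min(0.56, 0.11) = 0.11
((r ∧ r) ∨ (p ∧ (r ⊃ (q ∧ p)))) = max(0.6, 0.11) = 0.6
¬r: Gödel ¬ of 0.6 = 0 (operand ≠ 0)
(¬r ⊃ p): 0 ≤ 0.56, so result = 1
((¬r ⊃ p) ∨ q) = max(1, 0.11) = 1
(((r ∧ r) ∨ (p ∧ (r ⊃ (q ∧ p)))) ∧ ((¬r ⊃ p) ∨ q)) = min(0.6, 1) = 0.6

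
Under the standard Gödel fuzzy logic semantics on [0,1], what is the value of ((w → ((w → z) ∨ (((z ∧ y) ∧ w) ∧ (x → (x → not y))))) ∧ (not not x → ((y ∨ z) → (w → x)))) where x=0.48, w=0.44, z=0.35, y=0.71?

(w → z): 0.44 > 0.35, so result = 0.35
(z ∧ y) = min(0.35, 0.71) = 0.35
((z ∧ y) ∧ w) = min(0.35, 0.44) = 0.35
not y: Gödel ¬ of 0.71 = 0 (operand ≠ 0)
(x → not y): 0.48 > 0, so result = 0
(x → (x → not y)): 0.48 > 0, so result = 0
(((z ∧ y) ∧ w) ∧ (x → (x → not y))) = min(0.35, 0) = 0
((w → z) ∨ (((z ∧ y) ∧ w) ∧ (x → (x → not y)))) = max(0.35, 0) = 0.35
(w → ((w → z) ∨ (((z ∧ y) ∧ w) ∧ (x → (x → not y))))): 0.44 > 0.35, so result = 0.35
not x: Gödel ¬ of 0.48 = 0 (operand ≠ 0)
not not x: Gödel ¬ of 0 = 1 (operand is 0)
(y ∨ z) = max(0.71, 0.35) = 0.71
(w → x): 0.44 ≤ 0.48, so result = 1
((y ∨ z) → (w → x)): 0.71 ≤ 1, so result = 1
(not not x → ((y ∨ z) → (w → x))): 1 ≤ 1, so result = 1
((w → ((w → z) ∨ (((z ∧ y) ∧ w) ∧ (x → (x → not y))))) ∧ (not not x → ((y ∨ z) → (w → x)))) = min(0.35, 1) = 0.35

0.35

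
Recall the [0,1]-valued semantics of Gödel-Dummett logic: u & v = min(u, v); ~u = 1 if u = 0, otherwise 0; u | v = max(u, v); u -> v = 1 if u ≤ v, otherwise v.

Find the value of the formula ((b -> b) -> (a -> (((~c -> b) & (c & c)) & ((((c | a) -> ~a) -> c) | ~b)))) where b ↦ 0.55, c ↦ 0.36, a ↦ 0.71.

0.36

(b -> b): 0.55 ≤ 0.55, so result = 1
~c: Gödel ¬ of 0.36 = 0 (operand ≠ 0)
(~c -> b): 0 ≤ 0.55, so result = 1
(c & c) = min(0.36, 0.36) = 0.36
((~c -> b) & (c & c)) = min(1, 0.36) = 0.36
(c | a) = max(0.36, 0.71) = 0.71
~a: Gödel ¬ of 0.71 = 0 (operand ≠ 0)
((c | a) -> ~a): 0.71 > 0, so result = 0
(((c | a) -> ~a) -> c): 0 ≤ 0.36, so result = 1
~b: Gödel ¬ of 0.55 = 0 (operand ≠ 0)
((((c | a) -> ~a) -> c) | ~b) = max(1, 0) = 1
(((~c -> b) & (c & c)) & ((((c | a) -> ~a) -> c) | ~b)) = min(0.36, 1) = 0.36
(a -> (((~c -> b) & (c & c)) & ((((c | a) -> ~a) -> c) | ~b))): 0.71 > 0.36, so result = 0.36
((b -> b) -> (a -> (((~c -> b) & (c & c)) & ((((c | a) -> ~a) -> c) | ~b)))): 1 > 0.36, so result = 0.36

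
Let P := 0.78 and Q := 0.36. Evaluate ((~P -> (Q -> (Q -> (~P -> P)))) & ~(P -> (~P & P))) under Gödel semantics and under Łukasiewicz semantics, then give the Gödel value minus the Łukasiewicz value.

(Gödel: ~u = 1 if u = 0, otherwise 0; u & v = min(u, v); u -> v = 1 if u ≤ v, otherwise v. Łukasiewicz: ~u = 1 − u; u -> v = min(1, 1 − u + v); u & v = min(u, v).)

0.44

Gödel evaluation:
  ~P: Gödel ¬ of 0.78 = 0 (operand ≠ 0)
  ~P: Gödel ¬ of 0.78 = 0 (operand ≠ 0)
  (~P -> P): 0 ≤ 0.78, so result = 1
  (Q -> (~P -> P)): 0.36 ≤ 1, so result = 1
  (Q -> (Q -> (~P -> P))): 0.36 ≤ 1, so result = 1
  (~P -> (Q -> (Q -> (~P -> P)))): 0 ≤ 1, so result = 1
  ~P: Gödel ¬ of 0.78 = 0 (operand ≠ 0)
  (~P & P) = min(0, 0.78) = 0
  (P -> (~P & P)): 0.78 > 0, so result = 0
  ~(P -> (~P & P)): Gödel ¬ of 0 = 1 (operand is 0)
  ((~P -> (Q -> (Q -> (~P -> P)))) & ~(P -> (~P & P))) = min(1, 1) = 1
  Gödel value = 1
Łukasiewicz evaluation:
  ~P: Łukasiewicz ¬ gives 1 − 0.78 = 0.22
  ~P: Łukasiewicz ¬ gives 1 − 0.78 = 0.22
  (~P -> P): min(1, 1 − 0.22 + 0.78) = 1
  (Q -> (~P -> P)): min(1, 1 − 0.36 + 1) = 1
  (Q -> (Q -> (~P -> P))): min(1, 1 − 0.36 + 1) = 1
  (~P -> (Q -> (Q -> (~P -> P)))): min(1, 1 − 0.22 + 1) = 1
  ~P: Łukasiewicz ¬ gives 1 − 0.78 = 0.22
  (~P & P) = min(0.22, 0.78) = 0.22
  (P -> (~P & P)): min(1, 1 − 0.78 + 0.22) = 0.44
  ~(P -> (~P & P)): Łukasiewicz ¬ gives 1 − 0.44 = 0.56
  ((~P -> (Q -> (Q -> (~P -> P)))) & ~(P -> (~P & P))) = min(1, 0.56) = 0.56
  Łukasiewicz value = 0.56
Difference: 1 − 0.56 = 0.44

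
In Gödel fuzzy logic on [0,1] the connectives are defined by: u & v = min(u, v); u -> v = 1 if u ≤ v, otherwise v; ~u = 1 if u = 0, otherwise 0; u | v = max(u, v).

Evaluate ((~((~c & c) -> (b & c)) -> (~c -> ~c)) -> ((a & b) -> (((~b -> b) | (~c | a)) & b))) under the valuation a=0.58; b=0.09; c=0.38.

1.00

~c: Gödel ¬ of 0.38 = 0 (operand ≠ 0)
(~c & c) = min(0, 0.38) = 0
(b & c) = min(0.09, 0.38) = 0.09
((~c & c) -> (b & c)): 0 ≤ 0.09, so result = 1
~((~c & c) -> (b & c)): Gödel ¬ of 1 = 0 (operand ≠ 0)
~c: Gödel ¬ of 0.38 = 0 (operand ≠ 0)
~c: Gödel ¬ of 0.38 = 0 (operand ≠ 0)
(~c -> ~c): 0 ≤ 0, so result = 1
(~((~c & c) -> (b & c)) -> (~c -> ~c)): 0 ≤ 1, so result = 1
(a & b) = min(0.58, 0.09) = 0.09
~b: Gödel ¬ of 0.09 = 0 (operand ≠ 0)
(~b -> b): 0 ≤ 0.09, so result = 1
~c: Gödel ¬ of 0.38 = 0 (operand ≠ 0)
(~c | a) = max(0, 0.58) = 0.58
((~b -> b) | (~c | a)) = max(1, 0.58) = 1
(((~b -> b) | (~c | a)) & b) = min(1, 0.09) = 0.09
((a & b) -> (((~b -> b) | (~c | a)) & b)): 0.09 ≤ 0.09, so result = 1
((~((~c & c) -> (b & c)) -> (~c -> ~c)) -> ((a & b) -> (((~b -> b) | (~c | a)) & b))): 1 ≤ 1, so result = 1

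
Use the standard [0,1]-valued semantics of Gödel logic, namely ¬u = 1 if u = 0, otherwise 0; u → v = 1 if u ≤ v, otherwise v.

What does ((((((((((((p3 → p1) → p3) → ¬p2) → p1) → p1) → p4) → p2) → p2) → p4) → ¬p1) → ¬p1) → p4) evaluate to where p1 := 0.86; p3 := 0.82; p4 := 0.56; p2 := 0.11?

0.56

(p3 → p1): 0.82 ≤ 0.86, so result = 1
((p3 → p1) → p3): 1 > 0.82, so result = 0.82
¬p2: Gödel ¬ of 0.11 = 0 (operand ≠ 0)
(((p3 → p1) → p3) → ¬p2): 0.82 > 0, so result = 0
((((p3 → p1) → p3) → ¬p2) → p1): 0 ≤ 0.86, so result = 1
(((((p3 → p1) → p3) → ¬p2) → p1) → p1): 1 > 0.86, so result = 0.86
((((((p3 → p1) → p3) → ¬p2) → p1) → p1) → p4): 0.86 > 0.56, so result = 0.56
(((((((p3 → p1) → p3) → ¬p2) → p1) → p1) → p4) → p2): 0.56 > 0.11, so result = 0.11
((((((((p3 → p1) → p3) → ¬p2) → p1) → p1) → p4) → p2) → p2): 0.11 ≤ 0.11, so result = 1
(((((((((p3 → p1) → p3) → ¬p2) → p1) → p1) → p4) → p2) → p2) → p4): 1 > 0.56, so result = 0.56
¬p1: Gödel ¬ of 0.86 = 0 (operand ≠ 0)
((((((((((p3 → p1) → p3) → ¬p2) → p1) → p1) → p4) → p2) → p2) → p4) → ¬p1): 0.56 > 0, so result = 0
¬p1: Gödel ¬ of 0.86 = 0 (operand ≠ 0)
(((((((((((p3 → p1) → p3) → ¬p2) → p1) → p1) → p4) → p2) → p2) → p4) → ¬p1) → ¬p1): 0 ≤ 0, so result = 1
((((((((((((p3 → p1) → p3) → ¬p2) → p1) → p1) → p4) → p2) → p2) → p4) → ¬p1) → ¬p1) → p4): 1 > 0.56, so result = 0.56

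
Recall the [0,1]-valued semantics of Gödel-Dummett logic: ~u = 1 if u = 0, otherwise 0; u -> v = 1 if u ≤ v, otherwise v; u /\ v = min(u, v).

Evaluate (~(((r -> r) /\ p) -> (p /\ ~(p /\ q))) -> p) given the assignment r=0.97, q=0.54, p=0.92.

(r -> r): 0.97 ≤ 0.97, so result = 1
((r -> r) /\ p) = min(1, 0.92) = 0.92
(p /\ q) = min(0.92, 0.54) = 0.54
~(p /\ q): Gödel ¬ of 0.54 = 0 (operand ≠ 0)
(p /\ ~(p /\ q)) = min(0.92, 0) = 0
(((r -> r) /\ p) -> (p /\ ~(p /\ q))): 0.92 > 0, so result = 0
~(((r -> r) /\ p) -> (p /\ ~(p /\ q))): Gödel ¬ of 0 = 1 (operand is 0)
(~(((r -> r) /\ p) -> (p /\ ~(p /\ q))) -> p): 1 > 0.92, so result = 0.92

0.92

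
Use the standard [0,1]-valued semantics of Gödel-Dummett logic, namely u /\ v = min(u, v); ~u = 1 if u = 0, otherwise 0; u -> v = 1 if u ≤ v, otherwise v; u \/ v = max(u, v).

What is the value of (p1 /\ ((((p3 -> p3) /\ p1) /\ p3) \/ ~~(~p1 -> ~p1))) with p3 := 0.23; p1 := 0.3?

0.30

(p3 -> p3): 0.23 ≤ 0.23, so result = 1
((p3 -> p3) /\ p1) = min(1, 0.3) = 0.3
(((p3 -> p3) /\ p1) /\ p3) = min(0.3, 0.23) = 0.23
~p1: Gödel ¬ of 0.3 = 0 (operand ≠ 0)
~p1: Gödel ¬ of 0.3 = 0 (operand ≠ 0)
(~p1 -> ~p1): 0 ≤ 0, so result = 1
~(~p1 -> ~p1): Gödel ¬ of 1 = 0 (operand ≠ 0)
~~(~p1 -> ~p1): Gödel ¬ of 0 = 1 (operand is 0)
((((p3 -> p3) /\ p1) /\ p3) \/ ~~(~p1 -> ~p1)) = max(0.23, 1) = 1
(p1 /\ ((((p3 -> p3) /\ p1) /\ p3) \/ ~~(~p1 -> ~p1))) = min(0.3, 1) = 0.3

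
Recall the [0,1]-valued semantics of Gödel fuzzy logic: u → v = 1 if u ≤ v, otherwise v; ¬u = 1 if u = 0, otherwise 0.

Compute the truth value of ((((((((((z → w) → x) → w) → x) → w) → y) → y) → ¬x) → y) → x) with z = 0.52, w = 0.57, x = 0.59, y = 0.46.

0.59

(z → w): 0.52 ≤ 0.57, so result = 1
((z → w) → x): 1 > 0.59, so result = 0.59
(((z → w) → x) → w): 0.59 > 0.57, so result = 0.57
((((z → w) → x) → w) → x): 0.57 ≤ 0.59, so result = 1
(((((z → w) → x) → w) → x) → w): 1 > 0.57, so result = 0.57
((((((z → w) → x) → w) → x) → w) → y): 0.57 > 0.46, so result = 0.46
(((((((z → w) → x) → w) → x) → w) → y) → y): 0.46 ≤ 0.46, so result = 1
¬x: Gödel ¬ of 0.59 = 0 (operand ≠ 0)
((((((((z → w) → x) → w) → x) → w) → y) → y) → ¬x): 1 > 0, so result = 0
(((((((((z → w) → x) → w) → x) → w) → y) → y) → ¬x) → y): 0 ≤ 0.46, so result = 1
((((((((((z → w) → x) → w) → x) → w) → y) → y) → ¬x) → y) → x): 1 > 0.59, so result = 0.59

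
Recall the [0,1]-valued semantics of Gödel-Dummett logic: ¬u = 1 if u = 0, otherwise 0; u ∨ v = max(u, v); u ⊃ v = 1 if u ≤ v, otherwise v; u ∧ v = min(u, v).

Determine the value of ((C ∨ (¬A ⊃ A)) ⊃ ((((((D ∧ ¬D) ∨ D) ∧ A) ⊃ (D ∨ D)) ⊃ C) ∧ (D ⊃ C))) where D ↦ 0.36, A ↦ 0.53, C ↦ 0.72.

¬A: Gödel ¬ of 0.53 = 0 (operand ≠ 0)
(¬A ⊃ A): 0 ≤ 0.53, so result = 1
(C ∨ (¬A ⊃ A)) = max(0.72, 1) = 1
¬D: Gödel ¬ of 0.36 = 0 (operand ≠ 0)
(D ∧ ¬D) = min(0.36, 0) = 0
((D ∧ ¬D) ∨ D) = max(0, 0.36) = 0.36
(((D ∧ ¬D) ∨ D) ∧ A) = min(0.36, 0.53) = 0.36
(D ∨ D) = max(0.36, 0.36) = 0.36
((((D ∧ ¬D) ∨ D) ∧ A) ⊃ (D ∨ D)): 0.36 ≤ 0.36, so result = 1
(((((D ∧ ¬D) ∨ D) ∧ A) ⊃ (D ∨ D)) ⊃ C): 1 > 0.72, so result = 0.72
(D ⊃ C): 0.36 ≤ 0.72, so result = 1
((((((D ∧ ¬D) ∨ D) ∧ A) ⊃ (D ∨ D)) ⊃ C) ∧ (D ⊃ C)) = min(0.72, 1) = 0.72
((C ∨ (¬A ⊃ A)) ⊃ ((((((D ∧ ¬D) ∨ D) ∧ A) ⊃ (D ∨ D)) ⊃ C) ∧ (D ⊃ C))): 1 > 0.72, so result = 0.72

0.72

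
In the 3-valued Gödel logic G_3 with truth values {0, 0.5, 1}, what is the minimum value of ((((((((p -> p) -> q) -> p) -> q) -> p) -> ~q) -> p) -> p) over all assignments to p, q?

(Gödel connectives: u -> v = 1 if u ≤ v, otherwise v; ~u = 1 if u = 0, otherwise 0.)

The minimum is attained at p = 0.5, q = 0.5:
  (p -> p): 0.5 ≤ 0.5, so result = 1
  ((p -> p) -> q): 1 > 0.5, so result = 0.5
  (((p -> p) -> q) -> p): 0.5 ≤ 0.5, so result = 1
  ((((p -> p) -> q) -> p) -> q): 1 > 0.5, so result = 0.5
  (((((p -> p) -> q) -> p) -> q) -> p): 0.5 ≤ 0.5, so result = 1
  ~q: Gödel ¬ of 0.5 = 0 (operand ≠ 0)
  ((((((p -> p) -> q) -> p) -> q) -> p) -> ~q): 1 > 0, so result = 0
  (((((((p -> p) -> q) -> p) -> q) -> p) -> ~q) -> p): 0 ≤ 0.5, so result = 1
  ((((((((p -> p) -> q) -> p) -> q) -> p) -> ~q) -> p) -> p): 1 > 0.5, so result = 0.5
Checking all 9 assignments confirms none give a value below 0.50.

0.50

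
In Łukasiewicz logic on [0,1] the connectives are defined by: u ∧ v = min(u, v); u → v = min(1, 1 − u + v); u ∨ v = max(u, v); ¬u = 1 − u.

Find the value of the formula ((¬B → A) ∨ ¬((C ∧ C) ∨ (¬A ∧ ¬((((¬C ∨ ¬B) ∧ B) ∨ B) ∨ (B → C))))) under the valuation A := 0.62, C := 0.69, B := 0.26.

¬B: Łukasiewicz ¬ gives 1 − 0.26 = 0.74
(¬B → A): min(1, 1 − 0.74 + 0.62) = 0.88
(C ∧ C) = min(0.69, 0.69) = 0.69
¬A: Łukasiewicz ¬ gives 1 − 0.62 = 0.38
¬C: Łukasiewicz ¬ gives 1 − 0.69 = 0.31
¬B: Łukasiewicz ¬ gives 1 − 0.26 = 0.74
(¬C ∨ ¬B) = max(0.31, 0.74) = 0.74
((¬C ∨ ¬B) ∧ B) = min(0.74, 0.26) = 0.26
(((¬C ∨ ¬B) ∧ B) ∨ B) = max(0.26, 0.26) = 0.26
(B → C): min(1, 1 − 0.26 + 0.69) = 1
((((¬C ∨ ¬B) ∧ B) ∨ B) ∨ (B → C)) = max(0.26, 1) = 1
¬((((¬C ∨ ¬B) ∧ B) ∨ B) ∨ (B → C)): Łukasiewicz ¬ gives 1 − 1 = 0
(¬A ∧ ¬((((¬C ∨ ¬B) ∧ B) ∨ B) ∨ (B → C))) = min(0.38, 0) = 0
((C ∧ C) ∨ (¬A ∧ ¬((((¬C ∨ ¬B) ∧ B) ∨ B) ∨ (B → C)))) = max(0.69, 0) = 0.69
¬((C ∧ C) ∨ (¬A ∧ ¬((((¬C ∨ ¬B) ∧ B) ∨ B) ∨ (B → C)))): Łukasiewicz ¬ gives 1 − 0.69 = 0.31
((¬B → A) ∨ ¬((C ∧ C) ∨ (¬A ∧ ¬((((¬C ∨ ¬B) ∧ B) ∨ B) ∨ (B → C))))) = max(0.88, 0.31) = 0.88

0.88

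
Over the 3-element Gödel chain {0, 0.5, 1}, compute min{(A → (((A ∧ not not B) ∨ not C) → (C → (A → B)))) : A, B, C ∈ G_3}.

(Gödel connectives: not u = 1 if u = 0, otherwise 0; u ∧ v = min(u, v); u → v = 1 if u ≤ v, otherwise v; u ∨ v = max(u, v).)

0.50

The minimum is attained at A = 1, B = 0.5, C = 1:
  not B: Gödel ¬ of 0.5 = 0 (operand ≠ 0)
  not not B: Gödel ¬ of 0 = 1 (operand is 0)
  (A ∧ not not B) = min(1, 1) = 1
  not C: Gödel ¬ of 1 = 0 (operand ≠ 0)
  ((A ∧ not not B) ∨ not C) = max(1, 0) = 1
  (A → B): 1 > 0.5, so result = 0.5
  (C → (A → B)): 1 > 0.5, so result = 0.5
  (((A ∧ not not B) ∨ not C) → (C → (A → B))): 1 > 0.5, so result = 0.5
  (A → (((A ∧ not not B) ∨ not C) → (C → (A → B)))): 1 > 0.5, so result = 0.5
Checking all 27 assignments confirms none give a value below 0.50.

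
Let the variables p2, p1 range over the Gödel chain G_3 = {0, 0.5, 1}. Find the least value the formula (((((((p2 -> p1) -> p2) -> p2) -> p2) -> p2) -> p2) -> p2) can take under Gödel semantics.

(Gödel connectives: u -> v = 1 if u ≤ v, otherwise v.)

The minimum is attained at p2 = 0.5, p1 = 0:
  (p2 -> p1): 0.5 > 0, so result = 0
  ((p2 -> p1) -> p2): 0 ≤ 0.5, so result = 1
  (((p2 -> p1) -> p2) -> p2): 1 > 0.5, so result = 0.5
  ((((p2 -> p1) -> p2) -> p2) -> p2): 0.5 ≤ 0.5, so result = 1
  (((((p2 -> p1) -> p2) -> p2) -> p2) -> p2): 1 > 0.5, so result = 0.5
  ((((((p2 -> p1) -> p2) -> p2) -> p2) -> p2) -> p2): 0.5 ≤ 0.5, so result = 1
  (((((((p2 -> p1) -> p2) -> p2) -> p2) -> p2) -> p2) -> p2): 1 > 0.5, so result = 0.5
Checking all 9 assignments confirms none give a value below 0.50.

0.50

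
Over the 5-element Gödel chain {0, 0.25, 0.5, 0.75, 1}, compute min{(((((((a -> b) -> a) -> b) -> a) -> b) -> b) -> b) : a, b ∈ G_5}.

0.00

The minimum is attained at a = 0.25, b = 0:
  (a -> b): 0.25 > 0, so result = 0
  ((a -> b) -> a): 0 ≤ 0.25, so result = 1
  (((a -> b) -> a) -> b): 1 > 0, so result = 0
  ((((a -> b) -> a) -> b) -> a): 0 ≤ 0.25, so result = 1
  (((((a -> b) -> a) -> b) -> a) -> b): 1 > 0, so result = 0
  ((((((a -> b) -> a) -> b) -> a) -> b) -> b): 0 ≤ 0, so result = 1
  (((((((a -> b) -> a) -> b) -> a) -> b) -> b) -> b): 1 > 0, so result = 0
Checking all 25 assignments confirms none give a value below 0.00.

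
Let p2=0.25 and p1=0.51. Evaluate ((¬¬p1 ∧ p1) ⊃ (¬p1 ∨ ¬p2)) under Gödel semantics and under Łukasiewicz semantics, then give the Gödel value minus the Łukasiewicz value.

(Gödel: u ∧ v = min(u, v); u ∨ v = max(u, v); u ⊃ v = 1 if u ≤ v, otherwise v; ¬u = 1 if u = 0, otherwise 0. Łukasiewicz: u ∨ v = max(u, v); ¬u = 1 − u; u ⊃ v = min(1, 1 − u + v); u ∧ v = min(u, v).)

-1.00

Gödel evaluation:
  ¬p1: Gödel ¬ of 0.51 = 0 (operand ≠ 0)
  ¬¬p1: Gödel ¬ of 0 = 1 (operand is 0)
  (¬¬p1 ∧ p1) = min(1, 0.51) = 0.51
  ¬p1: Gödel ¬ of 0.51 = 0 (operand ≠ 0)
  ¬p2: Gödel ¬ of 0.25 = 0 (operand ≠ 0)
  (¬p1 ∨ ¬p2) = max(0, 0) = 0
  ((¬¬p1 ∧ p1) ⊃ (¬p1 ∨ ¬p2)): 0.51 > 0, so result = 0
  Gödel value = 0
Łukasiewicz evaluation:
  ¬p1: Łukasiewicz ¬ gives 1 − 0.51 = 0.49
  ¬¬p1: Łukasiewicz ¬ gives 1 − 0.49 = 0.51
  (¬¬p1 ∧ p1) = min(0.51, 0.51) = 0.51
  ¬p1: Łukasiewicz ¬ gives 1 − 0.51 = 0.49
  ¬p2: Łukasiewicz ¬ gives 1 − 0.25 = 0.75
  (¬p1 ∨ ¬p2) = max(0.49, 0.75) = 0.75
  ((¬¬p1 ∧ p1) ⊃ (¬p1 ∨ ¬p2)): min(1, 1 − 0.51 + 0.75) = 1
  Łukasiewicz value = 1
Difference: 0 − 1 = -1.00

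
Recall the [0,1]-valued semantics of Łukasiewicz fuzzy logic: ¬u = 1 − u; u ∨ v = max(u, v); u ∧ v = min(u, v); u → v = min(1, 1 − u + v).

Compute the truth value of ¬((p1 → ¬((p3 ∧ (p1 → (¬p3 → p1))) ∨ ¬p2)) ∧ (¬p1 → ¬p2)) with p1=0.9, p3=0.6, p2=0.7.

0.50

¬p3: Łukasiewicz ¬ gives 1 − 0.6 = 0.4
(¬p3 → p1): min(1, 1 − 0.4 + 0.9) = 1
(p1 → (¬p3 → p1)): min(1, 1 − 0.9 + 1) = 1
(p3 ∧ (p1 → (¬p3 → p1))) = min(0.6, 1) = 0.6
¬p2: Łukasiewicz ¬ gives 1 − 0.7 = 0.3
((p3 ∧ (p1 → (¬p3 → p1))) ∨ ¬p2) = max(0.6, 0.3) = 0.6
¬((p3 ∧ (p1 → (¬p3 → p1))) ∨ ¬p2): Łukasiewicz ¬ gives 1 − 0.6 = 0.4
(p1 → ¬((p3 ∧ (p1 → (¬p3 → p1))) ∨ ¬p2)): min(1, 1 − 0.9 + 0.4) = 0.5
¬p1: Łukasiewicz ¬ gives 1 − 0.9 = 0.1
¬p2: Łukasiewicz ¬ gives 1 − 0.7 = 0.3
(¬p1 → ¬p2): min(1, 1 − 0.1 + 0.3) = 1
((p1 → ¬((p3 ∧ (p1 → (¬p3 → p1))) ∨ ¬p2)) ∧ (¬p1 → ¬p2)) = min(0.5, 1) = 0.5
¬((p1 → ¬((p3 ∧ (p1 → (¬p3 → p1))) ∨ ¬p2)) ∧ (¬p1 → ¬p2)): Łukasiewicz ¬ gives 1 − 0.5 = 0.5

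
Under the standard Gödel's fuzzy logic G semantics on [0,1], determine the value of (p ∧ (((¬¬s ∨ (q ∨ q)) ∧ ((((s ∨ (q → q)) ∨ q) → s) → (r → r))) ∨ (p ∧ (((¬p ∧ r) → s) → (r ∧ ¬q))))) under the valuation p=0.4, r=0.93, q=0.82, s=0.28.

0.40

¬s: Gödel ¬ of 0.28 = 0 (operand ≠ 0)
¬¬s: Gödel ¬ of 0 = 1 (operand is 0)
(q ∨ q) = max(0.82, 0.82) = 0.82
(¬¬s ∨ (q ∨ q)) = max(1, 0.82) = 1
(q → q): 0.82 ≤ 0.82, so result = 1
(s ∨ (q → q)) = max(0.28, 1) = 1
((s ∨ (q → q)) ∨ q) = max(1, 0.82) = 1
(((s ∨ (q → q)) ∨ q) → s): 1 > 0.28, so result = 0.28
(r → r): 0.93 ≤ 0.93, so result = 1
((((s ∨ (q → q)) ∨ q) → s) → (r → r)): 0.28 ≤ 1, so result = 1
((¬¬s ∨ (q ∨ q)) ∧ ((((s ∨ (q → q)) ∨ q) → s) → (r → r))) = min(1, 1) = 1
¬p: Gödel ¬ of 0.4 = 0 (operand ≠ 0)
(¬p ∧ r) = min(0, 0.93) = 0
((¬p ∧ r) → s): 0 ≤ 0.28, so result = 1
¬q: Gödel ¬ of 0.82 = 0 (operand ≠ 0)
(r ∧ ¬q) = min(0.93, 0) = 0
(((¬p ∧ r) → s) → (r ∧ ¬q)): 1 > 0, so result = 0
(p ∧ (((¬p ∧ r) → s) → (r ∧ ¬q))) = min(0.4, 0) = 0
(((¬¬s ∨ (q ∨ q)) ∧ ((((s ∨ (q → q)) ∨ q) → s) → (r → r))) ∨ (p ∧ (((¬p ∧ r) → s) → (r ∧ ¬q)))) = max(1, 0) = 1
(p ∧ (((¬¬s ∨ (q ∨ q)) ∧ ((((s ∨ (q → q)) ∨ q) → s) → (r → r))) ∨ (p ∧ (((¬p ∧ r) → s) → (r ∧ ¬q))))) = min(0.4, 1) = 0.4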